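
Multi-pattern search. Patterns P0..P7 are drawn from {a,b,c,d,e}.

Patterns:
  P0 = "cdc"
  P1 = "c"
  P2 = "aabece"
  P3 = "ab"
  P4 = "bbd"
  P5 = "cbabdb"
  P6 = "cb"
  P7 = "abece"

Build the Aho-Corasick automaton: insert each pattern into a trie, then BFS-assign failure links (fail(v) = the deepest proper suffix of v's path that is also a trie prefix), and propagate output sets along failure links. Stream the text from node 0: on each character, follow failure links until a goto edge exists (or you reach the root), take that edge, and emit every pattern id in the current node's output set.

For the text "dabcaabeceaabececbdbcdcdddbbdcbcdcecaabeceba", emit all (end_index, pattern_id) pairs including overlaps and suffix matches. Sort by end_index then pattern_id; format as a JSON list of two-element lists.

Build:
Trie (insert patterns):
  n0 'ε': a→4 b→11 c→1
  n1 'c': b→14 d→2  ←P1
  n2 'cd': c→3
  n3 'cdc': ·  ←P0
  n4 'a': a→5 b→10
  n5 'aa': b→6
  n6 'aab': e→7
  n7 'aabe': c→8
  n8 'aabec': e→9
  n9 'aabece': ·  ←P2
  n10 'ab': e→19  ←P3
  n11 'b': b→12
  n12 'bb': d→13
  n13 'bbd': ·  ←P4
  n14 'cb': a→15  ←P6
  n15 'cba': b→16
  n16 'cbab': d→17
  n17 'cbabd': b→18
  n18 'cbabdb': ·  ←P5
  n19 'abe': c→20
  n20 'abec': e→21
  n21 'abece': ·  ←P7

BFS fail/out derivation:
  n1('c'): parent n0 fail=0; on 'c' 0 → fail=0;  out {1}∪∅={1}
  n4('a'): parent n0 fail=0; on 'a' 0 → fail=0;  out ∅∪∅=∅
  n11('b'): parent n0 fail=0; on 'b' 0 → fail=0;  out ∅∪∅=∅
  n2('cd'): parent n1 fail=0; on 'd' 0 → fail=0;  out ∅∪∅=∅
  n5('aa'): parent n4 fail=0; on 'a' 0 → fail=4;  out ∅∪∅=∅
  n10('ab'): parent n4 fail=0; on 'b' 0 → fail=11;  out {3}∪∅={3}
  n12('bb'): parent n11 fail=0; on 'b' 0 → fail=11;  out ∅∪∅=∅
  n14('cb'): parent n1 fail=0; on 'b' 0 → fail=11;  out {6}∪∅={6}
  n3('cdc'): parent n2 fail=0; on 'c' 0 → fail=1;  out {0}∪{1}={0,1}
  n6('aab'): parent n5 fail=4; on 'b' 4 → fail=10;  out ∅∪{3}={3}
  n13('bbd'): parent n12 fail=11; on 'd' 11→0 → fail=0;  out {4}∪∅={4}
  n15('cba'): parent n14 fail=11; on 'a' 11→0 → fail=4;  out ∅∪∅=∅
  n19('abe'): parent n10 fail=11; on 'e' 11→0 → fail=0;  out ∅∪∅=∅
  n7('aabe'): parent n6 fail=10; on 'e' 10 → fail=19;  out ∅∪∅=∅
  n16('cbab'): parent n15 fail=4; on 'b' 4 → fail=10;  out ∅∪{3}={3}
  n20('abec'): parent n19 fail=0; on 'c' 0 → fail=1;  out ∅∪{1}={1}
  n8('aabec'): parent n7 fail=19; on 'c' 19 → fail=20;  out ∅∪{1}={1}
  n17('cbabd'): parent n16 fail=10; on 'd' 10→11→0 → fail=0;  out ∅∪∅=∅
  n21('abece'): parent n20 fail=1; on 'e' 1→0 → fail=0;  out {7}∪∅={7}
  n9('aabece'): parent n8 fail=20; on 'e' 20 → fail=21;  out {2}∪{7}={2,7}
  n18('cbabdb'): parent n17 fail=0; on 'b' 0 → fail=11;  out {5}∪∅={5}

Run:
i=0 'd': node 0→0
i=1 'a': node 0→4
i=2 'b': node 4→10  emit P3@[1:2]
i=3 'c': node 10→1 ·f  emit P1@[3:3]
i=4 'a': node 1→4 ·f
i=5 'a': node 4→5
i=6 'b': node 5→6  emit P3@[5:6]
i=7 'e': node 6→7
i=8 'c': node 7→8  emit P1@[8:8]
i=9 'e': node 8→9  emit P2@[4:9],P7@[5:9]
i=10 'a': node 9→4 ·f
i=11 'a': node 4→5
i=12 'b': node 5→6  emit P3@[11:12]
i=13 'e': node 6→7
i=14 'c': node 7→8  emit P1@[14:14]
i=15 'e': node 8→9  emit P2@[10:15],P7@[11:15]
i=16 'c': node 9→1 ·f  emit P1@[16:16]
i=17 'b': node 1→14  emit P6@[16:17]
i=18 'd': node 14→0 ·f
i=19 'b': node 0→11
i=20 'c': node 11→1 ·f  emit P1@[20:20]
i=21 'd': node 1→2
i=22 'c': node 2→3  emit P0@[20:22],P1@[22:22]
i=23 'd': node 3→2 ·f
i=24 'd': node 2→0 ·f
i=25 'd': node 0→0
i=26 'b': node 0→11
i=27 'b': node 11→12
i=28 'd': node 12→13  emit P4@[26:28]
i=29 'c': node 13→1 ·f  emit P1@[29:29]
i=30 'b': node 1→14  emit P6@[29:30]
i=31 'c': node 14→1 ·f  emit P1@[31:31]
i=32 'd': node 1→2
i=33 'c': node 2→3  emit P0@[31:33],P1@[33:33]
i=34 'e': node 3→0 ·f
i=35 'c': node 0→1  emit P1@[35:35]
i=36 'a': node 1→4 ·f
i=37 'a': node 4→5
i=38 'b': node 5→6  emit P3@[37:38]
i=39 'e': node 6→7
i=40 'c': node 7→8  emit P1@[40:40]
i=41 'e': node 8→9  emit P2@[36:41],P7@[37:41]
i=42 'b': node 9→11 ·f
i=43 'a': node 11→4 ·f

Result: [[2,3],[3,1],[6,3],[8,1],[9,2],[9,7],[12,3],[14,1],[15,2],[15,7],[16,1],[17,6],[20,1],[22,0],[22,1],[28,4],[29,1],[30,6],[31,1],[33,0],[33,1],[35,1],[38,3],[40,1],[41,2],[41,7]]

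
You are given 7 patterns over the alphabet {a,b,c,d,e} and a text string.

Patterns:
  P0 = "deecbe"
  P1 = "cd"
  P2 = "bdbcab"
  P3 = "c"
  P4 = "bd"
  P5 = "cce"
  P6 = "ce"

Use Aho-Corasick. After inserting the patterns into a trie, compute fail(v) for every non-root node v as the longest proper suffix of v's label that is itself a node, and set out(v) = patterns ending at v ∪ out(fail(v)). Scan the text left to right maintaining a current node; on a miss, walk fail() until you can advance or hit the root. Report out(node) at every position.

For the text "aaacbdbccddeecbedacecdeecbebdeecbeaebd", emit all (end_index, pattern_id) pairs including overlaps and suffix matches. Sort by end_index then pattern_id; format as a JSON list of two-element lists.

Build:
Trie (insert patterns):
  0='ε' goto b→9 c→7 d→1
  1='d' goto e→2
  2='de' goto e→3
  3='dee' goto c→4
  4='deec' goto b→5
  5='deecb' goto e→6
  6='deecbe' goto ·  [P0 ends]
  7='c' goto c→15 d→8 e→17  [P3 ends]
  8='cd' goto ·  [P1 ends]
  9='b' goto d→10
  10='bd' goto b→11  [P4 ends]
  11='bdb' goto c→12
  12='bdbc' goto a→13
  13='bdbca' goto b→14
  14='bdbcab' goto ·  [P2 ends]
  15='cc' goto e→16
  16='cce' goto ·  [P5 ends]
  17='ce' goto ·  [P6 ends]

BFS fail/out derivation:
  fail(1) 'd': from fail(0)=0 chase 'd': 0 ⇒ 0;  out=∅∪out(0)=∅
  fail(7) 'c': from fail(0)=0 chase 'c': 0 ⇒ 0;  out={3}∪out(0)={3}
  fail(9) 'b': from fail(0)=0 chase 'b': 0 ⇒ 0;  out=∅∪out(0)=∅
  fail(2) 'de': from fail(1)=0 chase 'e': 0 ⇒ 0;  out=∅∪out(0)=∅
  fail(8) 'cd': from fail(7)=0 chase 'd': 0 ⇒ 1;  out={1}∪out(1)={1}
  fail(10) 'bd': from fail(9)=0 chase 'd': 0 ⇒ 1;  out={4}∪out(1)={4}
  fail(15) 'cc': from fail(7)=0 chase 'c': 0 ⇒ 7;  out=∅∪out(7)={3}
  fail(17) 'ce': from fail(7)=0 chase 'e': 0 ⇒ 0;  out={6}∪out(0)={6}
  fail(3) 'dee': from fail(2)=0 chase 'e': 0 ⇒ 0;  out=∅∪out(0)=∅
  fail(11) 'bdb': from fail(10)=1 chase 'b': 1→0 ⇒ 9;  out=∅∪out(9)=∅
  fail(16) 'cce': from fail(15)=7 chase 'e': 7 ⇒ 17;  out={5}∪out(17)={5,6}
  fail(4) 'deec': from fail(3)=0 chase 'c': 0 ⇒ 7;  out=∅∪out(7)={3}
  fail(12) 'bdbc': from fail(11)=9 chase 'c': 9→0 ⇒ 7;  out=∅∪out(7)={3}
  fail(5) 'deecb': from fail(4)=7 chase 'b': 7→0 ⇒ 9;  out=∅∪out(9)=∅
  fail(13) 'bdbca': from fail(12)=7 chase 'a': 7→0 ⇒ 0;  out=∅∪out(0)=∅
  fail(6) 'deecbe': from fail(5)=9 chase 'e': 9→0 ⇒ 0;  out={0}∪out(0)={0}
  fail(14) 'bdbcab': from fail(13)=0 chase 'b': 0 ⇒ 9;  out={2}∪out(9)={2}

Text stream:
i=0 'a': node 0→0
i=1 'a': node 0→0
i=2 'a': node 0→0
i=3 'c': node 0→7  ** P3@[3:3]
i=4 'b': node 7→9 (fail-walked)
i=5 'd': node 9→10  ** P4@[4:5]
i=6 'b': node 10→11
i=7 'c': node 11→12  ** P3@[7:7]
i=8 'c': node 12→15 (fail-walked)  ** P3@[8:8]
i=9 'd': node 15→8 (fail-walked)  ** P1@[8:9]
i=10 'd': node 8→1 (fail-walked)
i=11 'e': node 1→2
i=12 'e': node 2→3
i=13 'c': node 3→4  ** P3@[13:13]
i=14 'b': node 4→5
i=15 'e': node 5→6  ** P0@[10:15]
i=16 'd': node 6→1 (fail-walked)
i=17 'a': node 1→0 (fail-walked)
i=18 'c': node 0→7  ** P3@[18:18]
i=19 'e': node 7→17  ** P6@[18:19]
i=20 'c': node 17→7 (fail-walked)  ** P3@[20:20]
i=21 'd': node 7→8  ** P1@[20:21]
i=22 'e': node 8→2 (fail-walked)
i=23 'e': node 2→3
i=24 'c': node 3→4  ** P3@[24:24]
i=25 'b': node 4→5
i=26 'e': node 5→6  ** P0@[21:26]
i=27 'b': node 6→9 (fail-walked)
i=28 'd': node 9→10  ** P4@[27:28]
i=29 'e': node 10→2 (fail-walked)
i=30 'e': node 2→3
i=31 'c': node 3→4  ** P3@[31:31]
i=32 'b': node 4→5
i=33 'e': node 5→6  ** P0@[28:33]
i=34 'a': node 6→0 (fail-walked)
i=35 'e': node 0→0
i=36 'b': node 0→9
i=37 'd': node 9→10  ** P4@[36:37]

Result: [[3,3],[5,4],[7,3],[8,3],[9,1],[13,3],[15,0],[18,3],[19,6],[20,3],[21,1],[24,3],[26,0],[28,4],[31,3],[33,0],[37,4]]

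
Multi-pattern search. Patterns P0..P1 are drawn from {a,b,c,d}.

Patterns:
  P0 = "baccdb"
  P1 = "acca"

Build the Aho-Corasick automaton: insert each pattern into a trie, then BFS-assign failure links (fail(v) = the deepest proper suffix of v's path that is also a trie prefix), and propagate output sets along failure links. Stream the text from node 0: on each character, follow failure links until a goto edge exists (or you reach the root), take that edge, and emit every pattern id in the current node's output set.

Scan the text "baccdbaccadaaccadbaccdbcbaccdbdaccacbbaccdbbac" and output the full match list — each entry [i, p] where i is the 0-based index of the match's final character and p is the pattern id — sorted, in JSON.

Build automaton:
Trie (insert patterns):
  n0 'ε': a→7 b→1
  n1 'b': a→2
  n2 'ba': c→3
  n3 'bac': c→4
  n4 'bacc': d→5
  n5 'baccd': b→6
  n6 'baccdb': ·  [P0 ends]
  n7 'a': c→8
  n8 'ac': c→9
  n9 'acc': a→10
  n10 'acca': ·  [P1 ends]

BFS fail/out derivation:
  n1('b'): parent n0 fail=0; on 'b' 0 → fail=0;  out ∅∪∅=∅
  n7('a'): parent n0 fail=0; on 'a' 0 → fail=0;  out ∅∪∅=∅
  n2('ba'): parent n1 fail=0; on 'a' 0 → fail=7;  out ∅∪∅=∅
  n8('ac'): parent n7 fail=0; on 'c' 0 → fail=0;  out ∅∪∅=∅
  n3('bac'): parent n2 fail=7; on 'c' 7 → fail=8;  out ∅∪∅=∅
  n9('acc'): parent n8 fail=0; on 'c' 0 → fail=0;  out ∅∪∅=∅
  n4('bacc'): parent n3 fail=8; on 'c' 8 → fail=9;  out ∅∪∅=∅
  n10('acca'): parent n9 fail=0; on 'a' 0 → fail=7;  out {1}∪∅={1}
  n5('baccd'): parent n4 fail=9; on 'd' 9→0 → fail=0;  out ∅∪∅=∅
  n6('baccdb'): parent n5 fail=0; on 'b' 0 → fail=1;  out {0}∪∅={0}

Text stream:
[0] read 'b'  n0⇒n1
[1] read 'a'  n1⇒n2
[2] read 'c'  n2⇒n3
[3] read 'c'  n3⇒n4
[4] read 'd'  n4⇒n5
[5] read 'b'  n5⇒n6  → match P0@[0:5]
[6] read 'a'  n6⇒n2 ·f
[7] read 'c'  n2⇒n3
[8] read 'c'  n3⇒n4
[9] read 'a'  n4⇒n10 ·f  → match P1@[6:9]
[10] read 'd'  n10⇒n0 ·f
[11] read 'a'  n0⇒n7
[12] read 'a'  n7⇒n7 ·f
[13] read 'c'  n7⇒n8
[14] read 'c'  n8⇒n9
[15] read 'a'  n9⇒n10  → match P1@[12:15]
[16] read 'd'  n10⇒n0 ·f
[17] read 'b'  n0⇒n1
[18] read 'a'  n1⇒n2
[19] read 'c'  n2⇒n3
[20] read 'c'  n3⇒n4
[21] read 'd'  n4⇒n5
[22] read 'b'  n5⇒n6  → match P0@[17:22]
[23] read 'c'  n6⇒n0 ·f
[24] read 'b'  n0⇒n1
[25] read 'a'  n1⇒n2
[26] read 'c'  n2⇒n3
[27] read 'c'  n3⇒n4
[28] read 'd'  n4⇒n5
[29] read 'b'  n5⇒n6  → match P0@[24:29]
[30] read 'd'  n6⇒n0 ·f
[31] read 'a'  n0⇒n7
[32] read 'c'  n7⇒n8
[33] read 'c'  n8⇒n9
[34] read 'a'  n9⇒n10  → match P1@[31:34]
[35] read 'c'  n10⇒n8 ·f
[36] read 'b'  n8⇒n1 ·f
[37] read 'b'  n1⇒n1 ·f
[38] read 'a'  n1⇒n2
[39] read 'c'  n2⇒n3
[40] read 'c'  n3⇒n4
[41] read 'd'  n4⇒n5
[42] read 'b'  n5⇒n6  → match P0@[37:42]
[43] read 'b'  n6⇒n1 ·f
[44] read 'a'  n1⇒n2
[45] read 'c'  n2⇒n3

Matches: [[5,0],[9,1],[15,1],[22,0],[29,0],[34,1],[42,0]]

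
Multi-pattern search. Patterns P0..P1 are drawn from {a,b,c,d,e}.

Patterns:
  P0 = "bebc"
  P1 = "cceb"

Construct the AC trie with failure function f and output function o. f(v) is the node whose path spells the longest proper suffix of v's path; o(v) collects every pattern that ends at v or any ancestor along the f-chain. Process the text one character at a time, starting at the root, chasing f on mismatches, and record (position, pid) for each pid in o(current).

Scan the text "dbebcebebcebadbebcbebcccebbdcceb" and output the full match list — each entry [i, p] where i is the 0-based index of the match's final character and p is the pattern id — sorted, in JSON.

Build automaton:
Trie nodes:
  n0 'ε': b→1 c→5
  n1 'b': e→2
  n2 'be': b→3
  n3 'beb': c→4
  n4 'bebc': ·  [P0 ends]
  n5 'c': c→6
  n6 'cc': e→7
  n7 'cce': b→8
  n8 'cceb': ·  [P1 ends]

Failure links (BFS by depth):
  fail(1) 'b': from fail(0)=0 chase 'b': 0 ⇒ 0;  out=∅∪out(0)=∅
  fail(5) 'c': from fail(0)=0 chase 'c': 0 ⇒ 0;  out=∅∪out(0)=∅
  fail(2) 'be': from fail(1)=0 chase 'e': 0 ⇒ 0;  out=∅∪out(0)=∅
  fail(6) 'cc': from fail(5)=0 chase 'c': 0 ⇒ 5;  out=∅∪out(5)=∅
  fail(3) 'beb': from fail(2)=0 chase 'b': 0 ⇒ 1;  out=∅∪out(1)=∅
  fail(7) 'cce': from fail(6)=5 chase 'e': 5→0 ⇒ 0;  out=∅∪out(0)=∅
  fail(4) 'bebc': from fail(3)=1 chase 'c': 1→0 ⇒ 5;  out={0}∪out(5)={0}
  fail(8) 'cceb': from fail(7)=0 chase 'b': 0 ⇒ 1;  out={1}∪out(1)={1}

Run:
pos 0 'd': at 0
pos 1 'b': at 1
pos 2 'e': at 2
pos 3 'b': at 3
pos 4 'c': at 4  emit P0@[1:4]
pos 5 'e': at 0 (fail-walked)
pos 6 'b': at 1
pos 7 'e': at 2
pos 8 'b': at 3
pos 9 'c': at 4  emit P0@[6:9]
pos 10 'e': at 0 (fail-walked)
pos 11 'b': at 1
pos 12 'a': at 0 (fail-walked)
pos 13 'd': at 0
pos 14 'b': at 1
pos 15 'e': at 2
pos 16 'b': at 3
pos 17 'c': at 4  emit P0@[14:17]
pos 18 'b': at 1 (fail-walked)
pos 19 'e': at 2
pos 20 'b': at 3
pos 21 'c': at 4  emit P0@[18:21]
pos 22 'c': at 6 (fail-walked)
pos 23 'c': at 6 (fail-walked)
pos 24 'e': at 7
pos 25 'b': at 8  emit P1@[22:25]
pos 26 'b': at 1 (fail-walked)
pos 27 'd': at 0 (fail-walked)
pos 28 'c': at 5
pos 29 'c': at 6
pos 30 'e': at 7
pos 31 'b': at 8  emit P1@[28:31]

Result: [[4,0],[9,0],[17,0],[21,0],[25,1],[31,1]]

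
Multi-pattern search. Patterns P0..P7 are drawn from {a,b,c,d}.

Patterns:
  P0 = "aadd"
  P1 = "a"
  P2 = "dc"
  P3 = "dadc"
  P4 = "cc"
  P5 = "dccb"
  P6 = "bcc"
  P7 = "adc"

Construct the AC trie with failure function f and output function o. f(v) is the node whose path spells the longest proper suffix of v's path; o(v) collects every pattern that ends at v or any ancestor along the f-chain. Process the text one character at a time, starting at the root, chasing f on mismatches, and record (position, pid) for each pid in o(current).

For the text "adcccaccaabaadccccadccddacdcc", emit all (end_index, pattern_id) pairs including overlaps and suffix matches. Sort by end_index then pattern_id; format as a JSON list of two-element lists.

Build automaton:
Trie (insert patterns):
  0='ε' goto a→1 b→14 c→10 d→5
  1='a' goto a→2 d→17  ←P1
  2='aa' goto d→3
  3='aad' goto d→4
  4='aadd' goto ·  ←P0
  5='d' goto a→7 c→6
  6='dc' goto c→12  ←P2
  7='da' goto d→8
  8='dad' goto c→9
  9='dadc' goto ·  ←P3
  10='c' goto c→11
  11='cc' goto ·  ←P4
  12='dcc' goto b→13
  13='dccb' goto ·  ←P5
  14='b' goto c→15
  15='bc' goto c→16
  16='bcc' goto ·  ←P6
  17='ad' goto c→18
  18='adc' goto ·  ←P7

Failure links (BFS by depth):
  fail(1) 'a': from fail(0)=0 chase 'a': 0 ⇒ 0;  out={1}∪out(0)={1}
  fail(5) 'd': from fail(0)=0 chase 'd': 0 ⇒ 0;  out=∅∪out(0)=∅
  fail(10) 'c': from fail(0)=0 chase 'c': 0 ⇒ 0;  out=∅∪out(0)=∅
  fail(14) 'b': from fail(0)=0 chase 'b': 0 ⇒ 0;  out=∅∪out(0)=∅
  fail(2) 'aa': from fail(1)=0 chase 'a': 0 ⇒ 1;  out=∅∪out(1)={1}
  fail(6) 'dc': from fail(5)=0 chase 'c': 0 ⇒ 10;  out={2}∪out(10)={2}
  fail(7) 'da': from fail(5)=0 chase 'a': 0 ⇒ 1;  out=∅∪out(1)={1}
  fail(11) 'cc': from fail(10)=0 chase 'c': 0 ⇒ 10;  out={4}∪out(10)={4}
  fail(15) 'bc': from fail(14)=0 chase 'c': 0 ⇒ 10;  out=∅∪out(10)=∅
  fail(17) 'ad': from fail(1)=0 chase 'd': 0 ⇒ 5;  out=∅∪out(5)=∅
  fail(3) 'aad': from fail(2)=1 chase 'd': 1 ⇒ 17;  out=∅∪out(17)=∅
  fail(8) 'dad': from fail(7)=1 chase 'd': 1 ⇒ 17;  out=∅∪out(17)=∅
  fail(12) 'dcc': from fail(6)=10 chase 'c': 10 ⇒ 11;  out=∅∪out(11)={4}
  fail(16) 'bcc': from fail(15)=10 chase 'c': 10 ⇒ 11;  out={6}∪out(11)={4,6}
  fail(18) 'adc': from fail(17)=5 chase 'c': 5 ⇒ 6;  out={7}∪out(6)={2,7}
  fail(4) 'aadd': from fail(3)=17 chase 'd': 17→5→0 ⇒ 5;  out={0}∪out(5)={0}
  fail(9) 'dadc': from fail(8)=17 chase 'c': 17 ⇒ 18;  out={3}∪out(18)={2,3,7}
  fail(13) 'dccb': from fail(12)=11 chase 'b': 11→10→0 ⇒ 14;  out={5}∪out(14)={5}

Scan:
pos 0 'a': at 1  ** P1@[0:0]
pos 1 'd': at 17
pos 2 'c': at 18  ** P2@[1:2],P7@[0:2]
pos 3 'c': at 12 ·f  ** P4@[2:3]
pos 4 'c': at 11 ·f  ** P4@[3:4]
pos 5 'a': at 1 ·f  ** P1@[5:5]
pos 6 'c': at 10 ·f
pos 7 'c': at 11  ** P4@[6:7]
pos 8 'a': at 1 ·f  ** P1@[8:8]
pos 9 'a': at 2  ** P1@[9:9]
pos 10 'b': at 14 ·f
pos 11 'a': at 1 ·f  ** P1@[11:11]
pos 12 'a': at 2  ** P1@[12:12]
pos 13 'd': at 3
pos 14 'c': at 18 ·f  ** P2@[13:14],P7@[12:14]
pos 15 'c': at 12 ·f  ** P4@[14:15]
pos 16 'c': at 11 ·f  ** P4@[15:16]
pos 17 'c': at 11 ·f  ** P4@[16:17]
pos 18 'a': at 1 ·f  ** P1@[18:18]
pos 19 'd': at 17
pos 20 'c': at 18  ** P2@[19:20],P7@[18:20]
pos 21 'c': at 12 ·f  ** P4@[20:21]
pos 22 'd': at 5 ·f
pos 23 'd': at 5 ·f
pos 24 'a': at 7  ** P1@[24:24]
pos 25 'c': at 10 ·f
pos 26 'd': at 5 ·f
pos 27 'c': at 6  ** P2@[26:27]
pos 28 'c': at 12  ** P4@[27:28]

Matches: [[0,1],[2,2],[2,7],[3,4],[4,4],[5,1],[7,4],[8,1],[9,1],[11,1],[12,1],[14,2],[14,7],[15,4],[16,4],[17,4],[18,1],[20,2],[20,7],[21,4],[24,1],[27,2],[28,4]]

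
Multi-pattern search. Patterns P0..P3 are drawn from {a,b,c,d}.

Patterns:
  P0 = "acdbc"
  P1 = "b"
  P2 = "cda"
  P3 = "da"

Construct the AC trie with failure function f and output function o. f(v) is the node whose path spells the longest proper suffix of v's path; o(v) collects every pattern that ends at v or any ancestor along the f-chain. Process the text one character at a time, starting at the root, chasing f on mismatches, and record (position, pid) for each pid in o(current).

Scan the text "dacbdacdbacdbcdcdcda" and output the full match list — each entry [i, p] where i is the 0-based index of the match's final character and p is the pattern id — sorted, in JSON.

Build automaton:
Trie (insert patterns):
  n0 'ε': a→1 b→6 c→7 d→10
  n1 'a': c→2
  n2 'ac': d→3
  n3 'acd': b→4
  n4 'acdb': c→5
  n5 'acdbc': ·  [P0 ends]
  n6 'b': ·  [P1 ends]
  n7 'c': d→8
  n8 'cd': a→9
  n9 'cda': ·  [P2 ends]
  n10 'd': a→11
  n11 'da': ·  [P3 ends]

Failure links (BFS by depth):
  n1('a'): parent n0 fail=0; on 'a' 0 → fail=0;  out ∅∪∅=∅
  n6('b'): parent n0 fail=0; on 'b' 0 → fail=0;  out {1}∪∅={1}
  n7('c'): parent n0 fail=0; on 'c' 0 → fail=0;  out ∅∪∅=∅
  n10('d'): parent n0 fail=0; on 'd' 0 → fail=0;  out ∅∪∅=∅
  n2('ac'): parent n1 fail=0; on 'c' 0 → fail=7;  out ∅∪∅=∅
  n8('cd'): parent n7 fail=0; on 'd' 0 → fail=10;  out ∅∪∅=∅
  n11('da'): parent n10 fail=0; on 'a' 0 → fail=1;  out {3}∪∅={3}
  n3('acd'): parent n2 fail=7; on 'd' 7 → fail=8;  out ∅∪∅=∅
  n9('cda'): parent n8 fail=10; on 'a' 10 → fail=11;  out {2}∪{3}={2,3}
  n4('acdb'): parent n3 fail=8; on 'b' 8→10→0 → fail=6;  out ∅∪{1}={1}
  n5('acdbc'): parent n4 fail=6; on 'c' 6→0 → fail=7;  out {0}∪∅={0}

Run:
i=0 'd': node 0→10
i=1 'a': node 10→11  ** P3@[0:1]
i=2 'c': node 11→2 ·f
i=3 'b': node 2→6 ·f  ** P1@[3:3]
i=4 'd': node 6→10 ·f
i=5 'a': node 10→11  ** P3@[4:5]
i=6 'c': node 11→2 ·f
i=7 'd': node 2→3
i=8 'b': node 3→4  ** P1@[8:8]
i=9 'a': node 4→1 ·f
i=10 'c': node 1→2
i=11 'd': node 2→3
i=12 'b': node 3→4  ** P1@[12:12]
i=13 'c': node 4→5  ** P0@[9:13]
i=14 'd': node 5→8 ·f
i=15 'c': node 8→7 ·f
i=16 'd': node 7→8
i=17 'c': node 8→7 ·f
i=18 'd': node 7→8
i=19 'a': node 8→9  ** P2@[17:19],P3@[18:19]

Matches: [[1,3],[3,1],[5,3],[8,1],[12,1],[13,0],[19,2],[19,3]]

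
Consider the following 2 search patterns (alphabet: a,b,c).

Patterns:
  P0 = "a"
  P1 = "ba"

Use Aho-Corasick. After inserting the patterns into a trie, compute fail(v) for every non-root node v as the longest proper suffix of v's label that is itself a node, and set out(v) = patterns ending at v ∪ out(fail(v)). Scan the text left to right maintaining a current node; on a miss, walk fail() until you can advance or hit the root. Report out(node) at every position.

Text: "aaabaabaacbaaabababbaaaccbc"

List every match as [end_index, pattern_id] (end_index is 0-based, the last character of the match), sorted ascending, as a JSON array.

Construct AC machine:
Trie nodes:
  n0 'ε': a→1 b→2
  n1 'a': ·  ←P0
  n2 'b': a→3
  n3 'ba': ·  ←P1

Failure links (BFS by depth):
  fail(1) 'a': from fail(0)=0 chase 'a': 0 ⇒ 0;  out={0}∪out(0)={0}
  fail(2) 'b': from fail(0)=0 chase 'b': 0 ⇒ 0;  out=∅∪out(0)=∅
  fail(3) 'ba': from fail(2)=0 chase 'a': 0 ⇒ 1;  out={1}∪out(1)={0,1}

Scan:
i=0 'a': node 0→1  emit P0@[0:0]
i=1 'a': node 1→1 ·f  emit P0@[1:1]
i=2 'a': node 1→1 ·f  emit P0@[2:2]
i=3 'b': node 1→2 ·f
i=4 'a': node 2→3  emit P0@[4:4],P1@[3:4]
i=5 'a': node 3→1 ·f  emit P0@[5:5]
i=6 'b': node 1→2 ·f
i=7 'a': node 2→3  emit P0@[7:7],P1@[6:7]
i=8 'a': node 3→1 ·f  emit P0@[8:8]
i=9 'c': node 1→0 ·f
i=10 'b': node 0→2
i=11 'a': node 2→3  emit P0@[11:11],P1@[10:11]
i=12 'a': node 3→1 ·f  emit P0@[12:12]
i=13 'a': node 1→1 ·f  emit P0@[13:13]
i=14 'b': node 1→2 ·f
i=15 'a': node 2→3  emit P0@[15:15],P1@[14:15]
i=16 'b': node 3→2 ·f
i=17 'a': node 2→3  emit P0@[17:17],P1@[16:17]
i=18 'b': node 3→2 ·f
i=19 'b': node 2→2 ·f
i=20 'a': node 2→3  emit P0@[20:20],P1@[19:20]
i=21 'a': node 3→1 ·f  emit P0@[21:21]
i=22 'a': node 1→1 ·f  emit P0@[22:22]
i=23 'c': node 1→0 ·f
i=24 'c': node 0→0
i=25 'b': node 0→2
i=26 'c': node 2→0 ·f

Result: [[0,0],[1,0],[2,0],[4,0],[4,1],[5,0],[7,0],[7,1],[8,0],[11,0],[11,1],[12,0],[13,0],[15,0],[15,1],[17,0],[17,1],[20,0],[20,1],[21,0],[22,0]]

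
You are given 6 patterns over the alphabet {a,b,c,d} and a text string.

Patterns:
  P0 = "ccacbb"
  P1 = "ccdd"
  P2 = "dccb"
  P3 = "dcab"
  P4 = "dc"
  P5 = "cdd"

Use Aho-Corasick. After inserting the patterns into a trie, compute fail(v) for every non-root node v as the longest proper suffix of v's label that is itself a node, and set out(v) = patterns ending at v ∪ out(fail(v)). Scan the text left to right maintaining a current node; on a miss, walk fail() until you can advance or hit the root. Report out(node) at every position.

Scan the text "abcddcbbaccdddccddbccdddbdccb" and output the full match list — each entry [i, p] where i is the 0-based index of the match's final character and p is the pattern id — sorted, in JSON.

Build:
Trie (insert patterns):
  n0 'ε': c→1 d→9
  n1 'c': c→2 d→15
  n2 'cc': a→3 d→7
  n3 'cca': c→4
  n4 'ccac': b→5
  n5 'ccacb': b→6
  n6 'ccacbb': ·  ←P0
  n7 'ccd': d→8
  n8 'ccdd': ·  ←P1
  n9 'd': c→10
  n10 'dc': a→13 c→11  ←P4
  n11 'dcc': b→12
  n12 'dccb': ·  ←P2
  n13 'dca': b→14
  n14 'dcab': ·  ←P3
  n15 'cd': d→16
  n16 'cdd': ·  ←P5

Failure links (BFS by depth):
  n1('c'): parent n0 fail=0; on 'c' 0 → fail=0;  out ∅∪∅=∅
  n9('d'): parent n0 fail=0; on 'd' 0 → fail=0;  out ∅∪∅=∅
  n2('cc'): parent n1 fail=0; on 'c' 0 → fail=1;  out ∅∪∅=∅
  n10('dc'): parent n9 fail=0; on 'c' 0 → fail=1;  out {4}∪∅={4}
  n15('cd'): parent n1 fail=0; on 'd' 0 → fail=9;  out ∅∪∅=∅
  n3('cca'): parent n2 fail=1; on 'a' 1→0 → fail=0;  out ∅∪∅=∅
  n7('ccd'): parent n2 fail=1; on 'd' 1 → fail=15;  out ∅∪∅=∅
  n11('dcc'): parent n10 fail=1; on 'c' 1 → fail=2;  out ∅∪∅=∅
  n13('dca'): parent n10 fail=1; on 'a' 1→0 → fail=0;  out ∅∪∅=∅
  n16('cdd'): parent n15 fail=9; on 'd' 9→0 → fail=9;  out {5}∪∅={5}
  n4('ccac'): parent n3 fail=0; on 'c' 0 → fail=1;  out ∅∪∅=∅
  n8('ccdd'): parent n7 fail=15; on 'd' 15 → fail=16;  out {1}∪{5}={1,5}
  n12('dccb'): parent n11 fail=2; on 'b' 2→1→0 → fail=0;  out {2}∪∅={2}
  n14('dcab'): parent n13 fail=0; on 'b' 0 → fail=0;  out {3}∪∅={3}
  n5('ccacb'): parent n4 fail=1; on 'b' 1→0 → fail=0;  out ∅∪∅=∅
  n6('ccacbb'): parent n5 fail=0; on 'b' 0 → fail=0;  out {0}∪∅={0}

Run:
pos 0 'a': at 0
pos 1 'b': at 0
pos 2 'c': at 1
pos 3 'd': at 15
pos 4 'd': at 16  → match P5@[2:4]
pos 5 'c': at 10 (via fail)  → match P4@[4:5]
pos 6 'b': at 0 (via fail)
pos 7 'b': at 0
pos 8 'a': at 0
pos 9 'c': at 1
pos 10 'c': at 2
pos 11 'd': at 7
pos 12 'd': at 8  → match P1@[9:12],P5@[10:12]
pos 13 'd': at 9 (via fail)
pos 14 'c': at 10  → match P4@[13:14]
pos 15 'c': at 11
pos 16 'd': at 7 (via fail)
pos 17 'd': at 8  → match P1@[14:17],P5@[15:17]
pos 18 'b': at 0 (via fail)
pos 19 'c': at 1
pos 20 'c': at 2
pos 21 'd': at 7
pos 22 'd': at 8  → match P1@[19:22],P5@[20:22]
pos 23 'd': at 9 (via fail)
pos 24 'b': at 0 (via fail)
pos 25 'd': at 9
pos 26 'c': at 10  → match P4@[25:26]
pos 27 'c': at 11
pos 28 'b': at 12  → match P2@[25:28]

Matches: [[4,5],[5,4],[12,1],[12,5],[14,4],[17,1],[17,5],[22,1],[22,5],[26,4],[28,2]]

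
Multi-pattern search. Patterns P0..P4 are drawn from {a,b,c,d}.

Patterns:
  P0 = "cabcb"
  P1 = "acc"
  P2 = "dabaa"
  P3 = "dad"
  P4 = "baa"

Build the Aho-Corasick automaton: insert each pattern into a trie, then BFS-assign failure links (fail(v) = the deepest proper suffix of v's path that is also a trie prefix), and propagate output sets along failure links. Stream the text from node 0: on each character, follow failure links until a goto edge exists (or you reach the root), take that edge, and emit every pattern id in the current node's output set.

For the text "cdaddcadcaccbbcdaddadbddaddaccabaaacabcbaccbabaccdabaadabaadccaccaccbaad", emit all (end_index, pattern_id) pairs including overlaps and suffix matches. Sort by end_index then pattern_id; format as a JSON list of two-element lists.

Build:
Trie nodes:
  n0 'ε': a→6 b→15 c→1 d→9
  n1 'c': a→2
  n2 'ca': b→3
  n3 'cab': c→4
  n4 'cabc': b→5
  n5 'cabcb': ·  [P0 ends]
  n6 'a': c→7
  n7 'ac': c→8
  n8 'acc': ·  [P1 ends]
  n9 'd': a→10
  n10 'da': b→11 d→14
  n11 'dab': a→12
  n12 'daba': a→13
  n13 'dabaa': ·  [P2 ends]
  n14 'dad': ·  [P3 ends]
  n15 'b': a→16
  n16 'ba': a→17
  n17 'baa': ·  [P4 ends]

BFS fail/out derivation:
  fail(1) 'c': from fail(0)=0 chase 'c': 0 ⇒ 0;  out=∅∪out(0)=∅
  fail(6) 'a': from fail(0)=0 chase 'a': 0 ⇒ 0;  out=∅∪out(0)=∅
  fail(9) 'd': from fail(0)=0 chase 'd': 0 ⇒ 0;  out=∅∪out(0)=∅
  fail(15) 'b': from fail(0)=0 chase 'b': 0 ⇒ 0;  out=∅∪out(0)=∅
  fail(2) 'ca': from fail(1)=0 chase 'a': 0 ⇒ 6;  out=∅∪out(6)=∅
  fail(7) 'ac': from fail(6)=0 chase 'c': 0 ⇒ 1;  out=∅∪out(1)=∅
  fail(10) 'da': from fail(9)=0 chase 'a': 0 ⇒ 6;  out=∅∪out(6)=∅
  fail(16) 'ba': from fail(15)=0 chase 'a': 0 ⇒ 6;  out=∅∪out(6)=∅
  fail(3) 'cab': from fail(2)=6 chase 'b': 6→0 ⇒ 15;  out=∅∪out(15)=∅
  fail(8) 'acc': from fail(7)=1 chase 'c': 1→0 ⇒ 1;  out={1}∪out(1)={1}
  fail(11) 'dab': from fail(10)=6 chase 'b': 6→0 ⇒ 15;  out=∅∪out(15)=∅
  fail(14) 'dad': from fail(10)=6 chase 'd': 6→0 ⇒ 9;  out={3}∪out(9)={3}
  fail(17) 'baa': from fail(16)=6 chase 'a': 6→0 ⇒ 6;  out={4}∪out(6)={4}
  fail(4) 'cabc': from fail(3)=15 chase 'c': 15→0 ⇒ 1;  out=∅∪out(1)=∅
  fail(12) 'daba': from fail(11)=15 chase 'a': 15 ⇒ 16;  out=∅∪out(16)=∅
  fail(5) 'cabcb': from fail(4)=1 chase 'b': 1→0 ⇒ 15;  out={0}∪out(15)={0}
  fail(13) 'dabaa': from fail(12)=16 chase 'a': 16 ⇒ 17;  out={2}∪out(17)={2,4}

Run:
pos 0 'c': at 1
pos 1 'd': at 9 ·f
pos 2 'a': at 10
pos 3 'd': at 14  emit P3@[1:3]
pos 4 'd': at 9 ·f
pos 5 'c': at 1 ·f
pos 6 'a': at 2
pos 7 'd': at 9 ·f
pos 8 'c': at 1 ·f
pos 9 'a': at 2
pos 10 'c': at 7 ·f
pos 11 'c': at 8  emit P1@[9:11]
pos 12 'b': at 15 ·f
pos 13 'b': at 15 ·f
pos 14 'c': at 1 ·f
pos 15 'd': at 9 ·f
pos 16 'a': at 10
pos 17 'd': at 14  emit P3@[15:17]
pos 18 'd': at 9 ·f
pos 19 'a': at 10
pos 20 'd': at 14  emit P3@[18:20]
pos 21 'b': at 15 ·f
pos 22 'd': at 9 ·f
pos 23 'd': at 9 ·f
pos 24 'a': at 10
pos 25 'd': at 14  emit P3@[23:25]
pos 26 'd': at 9 ·f
pos 27 'a': at 10
pos 28 'c': at 7 ·f
pos 29 'c': at 8  emit P1@[27:29]
pos 30 'a': at 2 ·f
pos 31 'b': at 3
pos 32 'a': at 16 ·f
pos 33 'a': at 17  emit P4@[31:33]
pos 34 'a': at 6 ·f
pos 35 'c': at 7
pos 36 'a': at 2 ·f
pos 37 'b': at 3
pos 38 'c': at 4
pos 39 'b': at 5  emit P0@[35:39]
pos 40 'a': at 16 ·f
pos 41 'c': at 7 ·f
pos 42 'c': at 8  emit P1@[40:42]
pos 43 'b': at 15 ·f
pos 44 'a': at 16
pos 45 'b': at 15 ·f
pos 46 'a': at 16
pos 47 'c': at 7 ·f
pos 48 'c': at 8  emit P1@[46:48]
pos 49 'd': at 9 ·f
pos 50 'a': at 10
pos 51 'b': at 11
pos 52 'a': at 12
pos 53 'a': at 13  emit P2@[49:53],P4@[51:53]
pos 54 'd': at 9 ·f
pos 55 'a': at 10
pos 56 'b': at 11
pos 57 'a': at 12
pos 58 'a': at 13  emit P2@[54:58],P4@[56:58]
pos 59 'd': at 9 ·f
pos 60 'c': at 1 ·f
pos 61 'c': at 1 ·f
pos 62 'a': at 2
pos 63 'c': at 7 ·f
pos 64 'c': at 8  emit P1@[62:64]
pos 65 'a': at 2 ·f
pos 66 'c': at 7 ·f
pos 67 'c': at 8  emit P1@[65:67]
pos 68 'b': at 15 ·f
pos 69 'a': at 16
pos 70 'a': at 17  emit P4@[68:70]
pos 71 'd': at 9 ·f

All matches (sorted): [[3,3],[11,1],[17,3],[20,3],[25,3],[29,1],[33,4],[39,0],[42,1],[48,1],[53,2],[53,4],[58,2],[58,4],[64,1],[67,1],[70,4]]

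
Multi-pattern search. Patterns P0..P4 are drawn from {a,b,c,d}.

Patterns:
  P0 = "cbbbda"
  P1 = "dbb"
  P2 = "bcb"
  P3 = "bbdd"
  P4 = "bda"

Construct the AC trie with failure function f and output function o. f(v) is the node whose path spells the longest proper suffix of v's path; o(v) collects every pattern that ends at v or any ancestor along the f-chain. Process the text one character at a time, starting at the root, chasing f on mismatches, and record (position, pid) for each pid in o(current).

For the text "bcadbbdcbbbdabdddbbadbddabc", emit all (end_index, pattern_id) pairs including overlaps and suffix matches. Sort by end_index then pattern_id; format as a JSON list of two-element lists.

Build automaton:
Trie nodes:
  n0 'ε': b→10 c→1 d→7
  n1 'c': b→2
  n2 'cb': b→3
  n3 'cbb': b→4
  n4 'cbbb': d→5
  n5 'cbbbd': a→6
  n6 'cbbbda': ·  ←P0
  n7 'd': b→8
  n8 'db': b→9
  n9 'dbb': ·  ←P1
  n10 'b': b→13 c→11 d→16
  n11 'bc': b→12
  n12 'bcb': ·  ←P2
  n13 'bb': d→14
  n14 'bbd': d→15
  n15 'bbdd': ·  ←P3
  n16 'bd': a→17
  n17 'bda': ·  ←P4

BFS fail/out derivation:
  fail(1) 'c': from fail(0)=0 chase 'c': 0 ⇒ 0;  out=∅∪out(0)=∅
  fail(7) 'd': from fail(0)=0 chase 'd': 0 ⇒ 0;  out=∅∪out(0)=∅
  fail(10) 'b': from fail(0)=0 chase 'b': 0 ⇒ 0;  out=∅∪out(0)=∅
  fail(2) 'cb': from fail(1)=0 chase 'b': 0 ⇒ 10;  out=∅∪out(10)=∅
  fail(8) 'db': from fail(7)=0 chase 'b': 0 ⇒ 10;  out=∅∪out(10)=∅
  fail(11) 'bc': from fail(10)=0 chase 'c': 0 ⇒ 1;  out=∅∪out(1)=∅
  fail(13) 'bb': from fail(10)=0 chase 'b': 0 ⇒ 10;  out=∅∪out(10)=∅
  fail(16) 'bd': from fail(10)=0 chase 'd': 0 ⇒ 7;  out=∅∪out(7)=∅
  fail(3) 'cbb': from fail(2)=10 chase 'b': 10 ⇒ 13;  out=∅∪out(13)=∅
  fail(9) 'dbb': from fail(8)=10 chase 'b': 10 ⇒ 13;  out={1}∪out(13)={1}
  fail(12) 'bcb': from fail(11)=1 chase 'b': 1 ⇒ 2;  out={2}∪out(2)={2}
  fail(14) 'bbd': from fail(13)=10 chase 'd': 10 ⇒ 16;  out=∅∪out(16)=∅
  fail(17) 'bda': from fail(16)=7 chase 'a': 7→0 ⇒ 0;  out={4}∪out(0)={4}
  fail(4) 'cbbb': from fail(3)=13 chase 'b': 13→10 ⇒ 13;  out=∅∪out(13)=∅
  fail(15) 'bbdd': from fail(14)=16 chase 'd': 16→7→0 ⇒ 7;  out={3}∪out(7)={3}
  fail(5) 'cbbbd': from fail(4)=13 chase 'd': 13 ⇒ 14;  out=∅∪out(14)=∅
  fail(6) 'cbbbda': from fail(5)=14 chase 'a': 14→16 ⇒ 17;  out={0}∪out(17)={0,4}

Text stream:
[0] read 'b'  n0⇒n10
[1] read 'c'  n10⇒n11
[2] read 'a'  n11⇒n0 (via fail)
[3] read 'd'  n0⇒n7
[4] read 'b'  n7⇒n8
[5] read 'b'  n8⇒n9  ** P1@[3:5]
[6] read 'd'  n9⇒n14 (via fail)
[7] read 'c'  n14⇒n1 (via fail)
[8] read 'b'  n1⇒n2
[9] read 'b'  n2⇒n3
[10] read 'b'  n3⇒n4
[11] read 'd'  n4⇒n5
[12] read 'a'  n5⇒n6  ** P0@[7:12],P4@[10:12]
[13] read 'b'  n6⇒n10 (via fail)
[14] read 'd'  n10⇒n16
[15] read 'd'  n16⇒n7 (via fail)
[16] read 'd'  n7⇒n7 (via fail)
[17] read 'b'  n7⇒n8
[18] read 'b'  n8⇒n9  ** P1@[16:18]
[19] read 'a'  n9⇒n0 (via fail)
[20] read 'd'  n0⇒n7
[21] read 'b'  n7⇒n8
[22] read 'd'  n8⇒n16 (via fail)
[23] read 'd'  n16⇒n7 (via fail)
[24] read 'a'  n7⇒n0 (via fail)
[25] read 'b'  n0⇒n10
[26] read 'c'  n10⇒n11

Result: [[5,1],[12,0],[12,4],[18,1]]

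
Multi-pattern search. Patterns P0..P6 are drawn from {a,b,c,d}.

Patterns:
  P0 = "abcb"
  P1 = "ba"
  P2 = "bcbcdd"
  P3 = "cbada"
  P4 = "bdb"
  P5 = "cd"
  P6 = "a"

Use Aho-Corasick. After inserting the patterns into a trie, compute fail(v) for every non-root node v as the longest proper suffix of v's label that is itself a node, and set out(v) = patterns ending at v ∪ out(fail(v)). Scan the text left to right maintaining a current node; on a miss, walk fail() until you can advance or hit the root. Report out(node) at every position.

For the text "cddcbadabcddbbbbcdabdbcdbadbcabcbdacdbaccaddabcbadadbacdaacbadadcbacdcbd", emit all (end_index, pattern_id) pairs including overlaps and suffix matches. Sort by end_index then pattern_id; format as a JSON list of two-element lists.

Build:
Trie nodes:
  n0 'ε': a→1 b→5 c→12
  n1 'a': b→2  ←P6
  n2 'ab': c→3
  n3 'abc': b→4
  n4 'abcb': ·  ←P0
  n5 'b': a→6 c→7 d→17
  n6 'ba': ·  ←P1
  n7 'bc': b→8
  n8 'bcb': c→9
  n9 'bcbc': d→10
  n10 'bcbcd': d→11
  n11 'bcbcdd': ·  ←P2
  n12 'c': b→13 d→19
  n13 'cb': a→14
  n14 'cba': d→15
  n15 'cbad': a→16
  n16 'cbada': ·  ←P3
  n17 'bd': b→18
  n18 'bdb': ·  ←P4
  n19 'cd': ·  ←P5

BFS fail/out derivation:
  n1('a'): parent n0 fail=0; on 'a' 0 → fail=0;  out {6}∪∅={6}
  n5('b'): parent n0 fail=0; on 'b' 0 → fail=0;  out ∅∪∅=∅
  n12('c'): parent n0 fail=0; on 'c' 0 → fail=0;  out ∅∪∅=∅
  n2('ab'): parent n1 fail=0; on 'b' 0 → fail=5;  out ∅∪∅=∅
  n6('ba'): parent n5 fail=0; on 'a' 0 → fail=1;  out {1}∪{6}={1,6}
  n7('bc'): parent n5 fail=0; on 'c' 0 → fail=12;  out ∅∪∅=∅
  n13('cb'): parent n12 fail=0; on 'b' 0 → fail=5;  out ∅∪∅=∅
  n17('bd'): parent n5 fail=0; on 'd' 0 → fail=0;  out ∅∪∅=∅
  n19('cd'): parent n12 fail=0; on 'd' 0 → fail=0;  out {5}∪∅={5}
  n3('abc'): parent n2 fail=5; on 'c' 5 → fail=7;  out ∅∪∅=∅
  n8('bcb'): parent n7 fail=12; on 'b' 12 → fail=13;  out ∅∪∅=∅
  n14('cba'): parent n13 fail=5; on 'a' 5 → fail=6;  out ∅∪{1,6}={1,6}
  n18('bdb'): parent n17 fail=0; on 'b' 0 → fail=5;  out {4}∪∅={4}
  n4('abcb'): parent n3 fail=7; on 'b' 7 → fail=8;  out {0}∪∅={0}
  n9('bcbc'): parent n8 fail=13; on 'c' 13→5 → fail=7;  out ∅∪∅=∅
  n15('cbad'): parent n14 fail=6; on 'd' 6→1→0 → fail=0;  out ∅∪∅=∅
  n10('bcbcd'): parent n9 fail=7; on 'd' 7→12 → fail=19;  out ∅∪{5}={5}
  n16('cbada'): parent n15 fail=0; on 'a' 0 → fail=1;  out {3}∪{6}={3,6}
  n11('bcbcdd'): parent n10 fail=19; on 'd' 19→0 → fail=0;  out {2}∪∅={2}

Scan:
i=0 'c': node 0→12
i=1 'd': node 12→19  → match P5@[0:1]
i=2 'd': node 19→0 (fail-walked)
i=3 'c': node 0→12
i=4 'b': node 12→13
i=5 'a': node 13→14  → match P1@[4:5],P6@[5:5]
i=6 'd': node 14→15
i=7 'a': node 15→16  → match P3@[3:7],P6@[7:7]
i=8 'b': node 16→2 (fail-walked)
i=9 'c': node 2→3
i=10 'd': node 3→19 (fail-walked)  → match P5@[9:10]
i=11 'd': node 19→0 (fail-walked)
i=12 'b': node 0→5
i=13 'b': node 5→5 (fail-walked)
i=14 'b': node 5→5 (fail-walked)
i=15 'b': node 5→5 (fail-walked)
i=16 'c': node 5→7
i=17 'd': node 7→19 (fail-walked)  → match P5@[16:17]
i=18 'a': node 19→1 (fail-walked)  → match P6@[18:18]
i=19 'b': node 1→2
i=20 'd': node 2→17 (fail-walked)
i=21 'b': node 17→18  → match P4@[19:21]
i=22 'c': node 18→7 (fail-walked)
i=23 'd': node 7→19 (fail-walked)  → match P5@[22:23]
i=24 'b': node 19→5 (fail-walked)
i=25 'a': node 5→6  → match P1@[24:25],P6@[25:25]
i=26 'd': node 6→0 (fail-walked)
i=27 'b': node 0→5
i=28 'c': node 5→7
i=29 'a': node 7→1 (fail-walked)  → match P6@[29:29]
i=30 'b': node 1→2
i=31 'c': node 2→3
i=32 'b': node 3→4  → match P0@[29:32]
i=33 'd': node 4→17 (fail-walked)
i=34 'a': node 17→1 (fail-walked)  → match P6@[34:34]
i=35 'c': node 1→12 (fail-walked)
i=36 'd': node 12→19  → match P5@[35:36]
i=37 'b': node 19→5 (fail-walked)
i=38 'a': node 5→6  → match P1@[37:38],P6@[38:38]
i=39 'c': node 6→12 (fail-walked)
i=40 'c': node 12→12 (fail-walked)
i=41 'a': node 12→1 (fail-walked)  → match P6@[41:41]
i=42 'd': node 1→0 (fail-walked)
i=43 'd': node 0→0
i=44 'a': node 0→1  → match P6@[44:44]
i=45 'b': node 1→2
i=46 'c': node 2→3
i=47 'b': node 3→4  → match P0@[44:47]
i=48 'a': node 4→14 (fail-walked)  → match P1@[47:48],P6@[48:48]
i=49 'd': node 14→15
i=50 'a': node 15→16  → match P3@[46:50],P6@[50:50]
i=51 'd': node 16→0 (fail-walked)
i=52 'b': node 0→5
i=53 'a': node 5→6  → match P1@[52:53],P6@[53:53]
i=54 'c': node 6→12 (fail-walked)
i=55 'd': node 12→19  → match P5@[54:55]
i=56 'a': node 19→1 (fail-walked)  → match P6@[56:56]
i=57 'a': node 1→1 (fail-walked)  → match P6@[57:57]
i=58 'c': node 1→12 (fail-walked)
i=59 'b': node 12→13
i=60 'a': node 13→14  → match P1@[59:60],P6@[60:60]
i=61 'd': node 14→15
i=62 'a': node 15→16  → match P3@[58:62],P6@[62:62]
i=63 'd': node 16→0 (fail-walked)
i=64 'c': node 0→12
i=65 'b': node 12→13
i=66 'a': node 13→14  → match P1@[65:66],P6@[66:66]
i=67 'c': node 14→12 (fail-walked)
i=68 'd': node 12→19  → match P5@[67:68]
i=69 'c': node 19→12 (fail-walked)
i=70 'b': node 12→13
i=71 'd': node 13→17 (fail-walked)

Matches: [[1,5],[5,1],[5,6],[7,3],[7,6],[10,5],[17,5],[18,6],[21,4],[23,5],[25,1],[25,6],[29,6],[32,0],[34,6],[36,5],[38,1],[38,6],[41,6],[44,6],[47,0],[48,1],[48,6],[50,3],[50,6],[53,1],[53,6],[55,5],[56,6],[57,6],[60,1],[60,6],[62,3],[62,6],[66,1],[66,6],[68,5]]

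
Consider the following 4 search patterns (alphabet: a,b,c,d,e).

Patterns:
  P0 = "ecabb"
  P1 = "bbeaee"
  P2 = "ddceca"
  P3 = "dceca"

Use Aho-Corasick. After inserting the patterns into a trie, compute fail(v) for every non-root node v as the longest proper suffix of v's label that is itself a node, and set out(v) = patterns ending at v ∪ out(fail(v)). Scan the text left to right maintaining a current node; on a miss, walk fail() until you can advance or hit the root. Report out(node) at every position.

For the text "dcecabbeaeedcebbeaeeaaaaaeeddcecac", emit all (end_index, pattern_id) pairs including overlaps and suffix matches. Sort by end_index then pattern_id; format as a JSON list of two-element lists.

Construct AC machine:
Trie nodes:
  n0 'ε': b→6 d→12 e→1
  n1 'e': c→2
  n2 'ec': a→3
  n3 'eca': b→4
  n4 'ecab': b→5
  n5 'ecabb': ·  [P0 ends]
  n6 'b': b→7
  n7 'bb': e→8
  n8 'bbe': a→9
  n9 'bbea': e→10
  n10 'bbeae': e→11
  n11 'bbeaee': ·  [P1 ends]
  n12 'd': c→18 d→13
  n13 'dd': c→14
  n14 'ddc': e→15
  n15 'ddce': c→16
  n16 'ddcec': a→17
  n17 'ddceca': ·  [P2 ends]
  n18 'dc': e→19
  n19 'dce': c→20
  n20 'dcec': a→21
  n21 'dceca': ·  [P3 ends]

BFS fail/out derivation:
  fail(1) 'e': from fail(0)=0 chase 'e': 0 ⇒ 0;  out=∅∪out(0)=∅
  fail(6) 'b': from fail(0)=0 chase 'b': 0 ⇒ 0;  out=∅∪out(0)=∅
  fail(12) 'd': from fail(0)=0 chase 'd': 0 ⇒ 0;  out=∅∪out(0)=∅
  fail(2) 'ec': from fail(1)=0 chase 'c': 0 ⇒ 0;  out=∅∪out(0)=∅
  fail(7) 'bb': from fail(6)=0 chase 'b': 0 ⇒ 6;  out=∅∪out(6)=∅
  fail(13) 'dd': from fail(12)=0 chase 'd': 0 ⇒ 12;  out=∅∪out(12)=∅
  fail(18) 'dc': from fail(12)=0 chase 'c': 0 ⇒ 0;  out=∅∪out(0)=∅
  fail(3) 'eca': from fail(2)=0 chase 'a': 0 ⇒ 0;  out=∅∪out(0)=∅
  fail(8) 'bbe': from fail(7)=6 chase 'e': 6→0 ⇒ 1;  out=∅∪out(1)=∅
  fail(14) 'ddc': from fail(13)=12 chase 'c': 12 ⇒ 18;  out=∅∪out(18)=∅
  fail(19) 'dce': from fail(18)=0 chase 'e': 0 ⇒ 1;  out=∅∪out(1)=∅
  fail(4) 'ecab': from fail(3)=0 chase 'b': 0 ⇒ 6;  out=∅∪out(6)=∅
  fail(9) 'bbea': from fail(8)=1 chase 'a': 1→0 ⇒ 0;  out=∅∪out(0)=∅
  fail(15) 'ddce': from fail(14)=18 chase 'e': 18 ⇒ 19;  out=∅∪out(19)=∅
  fail(20) 'dcec': from fail(19)=1 chase 'c': 1 ⇒ 2;  out=∅∪out(2)=∅
  fail(5) 'ecabb': from fail(4)=6 chase 'b': 6 ⇒ 7;  out={0}∪out(7)={0}
  fail(10) 'bbeae': from fail(9)=0 chase 'e': 0 ⇒ 1;  out=∅∪out(1)=∅
  fail(16) 'ddcec': from fail(15)=19 chase 'c': 19 ⇒ 20;  out=∅∪out(20)=∅
  fail(21) 'dceca': from fail(20)=2 chase 'a': 2 ⇒ 3;  out={3}∪out(3)={3}
  fail(11) 'bbeaee': from fail(10)=1 chase 'e': 1→0 ⇒ 1;  out={1}∪out(1)={1}
  fail(17) 'ddceca': from fail(16)=20 chase 'a': 20 ⇒ 21;  out={2}∪out(21)={2,3}

Text stream:
i=0 'd': node 0→12
i=1 'c': node 12→18
i=2 'e': node 18→19
i=3 'c': node 19→20
i=4 'a': node 20→21  emit P3@[0:4]
i=5 'b': node 21→4 (via fail)
i=6 'b': node 4→5  emit P0@[2:6]
i=7 'e': node 5→8 (via fail)
i=8 'a': node 8→9
i=9 'e': node 9→10
i=10 'e': node 10→11  emit P1@[5:10]
i=11 'd': node 11→12 (via fail)
i=12 'c': node 12→18
i=13 'e': node 18→19
i=14 'b': node 19→6 (via fail)
i=15 'b': node 6→7
i=16 'e': node 7→8
i=17 'a': node 8→9
i=18 'e': node 9→10
i=19 'e': node 10→11  emit P1@[14:19]
i=20 'a': node 11→0 (via fail)
i=21 'a': node 0→0
i=22 'a': node 0→0
i=23 'a': node 0→0
i=24 'a': node 0→0
i=25 'e': node 0→1
i=26 'e': node 1→1 (via fail)
i=27 'd': node 1→12 (via fail)
i=28 'd': node 12→13
i=29 'c': node 13→14
i=30 'e': node 14→15
i=31 'c': node 15→16
i=32 'a': node 16→17  emit P2@[27:32],P3@[28:32]
i=33 'c': node 17→0 (via fail)

Result: [[4,3],[6,0],[10,1],[19,1],[32,2],[32,3]]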